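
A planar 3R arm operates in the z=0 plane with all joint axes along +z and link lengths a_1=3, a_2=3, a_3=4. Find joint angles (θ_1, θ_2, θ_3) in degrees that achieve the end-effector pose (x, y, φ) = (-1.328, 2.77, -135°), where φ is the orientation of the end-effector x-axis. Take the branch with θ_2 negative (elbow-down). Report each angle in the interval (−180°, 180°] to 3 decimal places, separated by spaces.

89.980 -29.967 164.987

wrist centre = target − a_3·(cos φ, sin φ) = (1.5004, 5.5984)
cos θ_2 = (33.5937−3²−3²)/(2·3·3) = 0.8663; θ_2 = -29.9668° (elbow-down)
β = atan2(5.5984,1.5004) = 74.9968°; ψ = atan2(-1.4985,5.5989) = -14.9834°
θ_1 = β − ψ = 89.9802°
θ_3 = φ − θ_1 − θ_2 = 164.9866° (wrapped to (-180°,180°])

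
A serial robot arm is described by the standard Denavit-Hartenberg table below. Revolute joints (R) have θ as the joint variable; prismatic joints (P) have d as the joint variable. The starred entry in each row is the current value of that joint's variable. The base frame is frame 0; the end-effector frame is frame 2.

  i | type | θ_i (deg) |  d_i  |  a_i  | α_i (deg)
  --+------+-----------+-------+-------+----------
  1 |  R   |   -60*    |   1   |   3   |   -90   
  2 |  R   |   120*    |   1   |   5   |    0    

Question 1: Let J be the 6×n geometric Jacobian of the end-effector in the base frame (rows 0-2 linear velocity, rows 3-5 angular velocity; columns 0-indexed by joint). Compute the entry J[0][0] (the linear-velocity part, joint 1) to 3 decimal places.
axis z_0 = ẑ; lever o_n−o_0 = (1.1160,0.0670,-3.3301)
cross product → J_v[:, 0] = (-0.0670,1.1160,0.0000)
J_ω[:, 0] = z_0
entry J[0][0] = -0.0670

-0.067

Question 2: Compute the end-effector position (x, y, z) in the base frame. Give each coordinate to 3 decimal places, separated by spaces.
after link 1: o_1 = (1.5000, -2.5981, 1.0000)
after link 2: o_2 = (1.1160, 0.0670, -3.3301)

1.116 0.067 -3.330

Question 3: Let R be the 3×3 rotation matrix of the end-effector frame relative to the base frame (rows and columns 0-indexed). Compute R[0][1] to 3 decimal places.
End-effector y-axis (col 1 of R) = (-0.4330,0.7500,0.5000)
R[0][1] = -0.4330

-0.433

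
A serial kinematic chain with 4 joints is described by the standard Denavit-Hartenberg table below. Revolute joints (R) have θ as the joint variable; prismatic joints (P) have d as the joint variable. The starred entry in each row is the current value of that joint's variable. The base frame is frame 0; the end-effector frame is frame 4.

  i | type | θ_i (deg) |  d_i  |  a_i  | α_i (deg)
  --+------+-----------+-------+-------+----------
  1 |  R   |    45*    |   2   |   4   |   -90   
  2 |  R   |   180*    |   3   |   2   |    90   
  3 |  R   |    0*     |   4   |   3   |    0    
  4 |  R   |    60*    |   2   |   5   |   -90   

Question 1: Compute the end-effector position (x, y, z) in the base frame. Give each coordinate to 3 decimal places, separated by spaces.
after link 1: o_1 = (2.8284, 2.8284, 2.0000)
after link 2: o_2 = (-0.7071, 3.5355, 2.0000)
after link 3: o_3 = (-2.8284, 1.4142, -2.0000)
after link 4: o_4 = (-7.6581, 2.7083, -4.0000)

-7.658 2.708 -4.000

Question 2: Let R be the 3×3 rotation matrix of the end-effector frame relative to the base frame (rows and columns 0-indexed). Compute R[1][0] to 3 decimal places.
0.259

End-effector x-axis (col 0 of R) = (-0.9659,0.2588,0.0000)
R[1][0] = 0.2588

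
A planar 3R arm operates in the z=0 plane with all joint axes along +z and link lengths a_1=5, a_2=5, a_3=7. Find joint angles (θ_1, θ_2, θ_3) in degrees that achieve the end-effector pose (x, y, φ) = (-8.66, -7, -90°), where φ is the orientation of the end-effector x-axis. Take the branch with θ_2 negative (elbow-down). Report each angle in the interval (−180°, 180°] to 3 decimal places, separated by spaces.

-149.997 -60.006 120.003

wrist centre = target − a_3·(cos φ, sin φ) = (-8.6600, 0.0000)
cos θ_2 = (74.9956−5²−5²)/(2·5·5) = 0.4999; θ_2 = -60.0058° (elbow-down)
β = atan2(0.0000,-8.6600) = 180.0000°; ψ = atan2(-4.3304,7.4996) = -30.0029°
θ_1 = β − ψ = 210.0029°
θ_3 = φ − θ_1 − θ_2 = 120.0029° (wrapped to (-180°,180°])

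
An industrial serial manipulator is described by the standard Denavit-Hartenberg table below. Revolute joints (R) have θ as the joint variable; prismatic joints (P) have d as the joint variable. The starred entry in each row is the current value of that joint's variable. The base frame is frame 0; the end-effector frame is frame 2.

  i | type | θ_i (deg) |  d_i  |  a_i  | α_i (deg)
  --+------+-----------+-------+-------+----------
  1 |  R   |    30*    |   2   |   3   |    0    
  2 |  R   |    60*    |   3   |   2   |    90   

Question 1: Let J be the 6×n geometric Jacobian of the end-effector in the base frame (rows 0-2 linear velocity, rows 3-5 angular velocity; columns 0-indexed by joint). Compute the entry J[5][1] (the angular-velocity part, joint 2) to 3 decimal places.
1.000

axis z_1 = (0.0000,0.0000,1.0000); lever o_n−o_1 = (0.0000,2.0000,3.0000)
cross product → J_v[:, 1] = (-2.0000,0.0000,0.0000)
J_ω[:, 1] = z_1
entry J[5][1] = 1.0000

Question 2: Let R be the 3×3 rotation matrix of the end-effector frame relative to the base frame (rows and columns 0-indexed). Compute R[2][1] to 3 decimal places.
End-effector y-axis (col 1 of R) = (-0.0000,0.0000,1.0000)
R[2][1] = 1.0000

1.000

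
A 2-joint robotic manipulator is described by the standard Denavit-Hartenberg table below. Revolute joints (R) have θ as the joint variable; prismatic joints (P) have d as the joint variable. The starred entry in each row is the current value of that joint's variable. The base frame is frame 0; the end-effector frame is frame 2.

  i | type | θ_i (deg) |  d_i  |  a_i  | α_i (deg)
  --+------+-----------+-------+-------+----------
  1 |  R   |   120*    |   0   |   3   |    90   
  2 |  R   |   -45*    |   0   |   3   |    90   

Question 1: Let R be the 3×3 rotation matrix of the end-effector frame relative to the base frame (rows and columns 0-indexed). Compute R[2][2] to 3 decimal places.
End-effector z-axis (col 2 of R) = (0.3536,-0.6124,-0.7071)
R[2][2] = -0.7071

-0.707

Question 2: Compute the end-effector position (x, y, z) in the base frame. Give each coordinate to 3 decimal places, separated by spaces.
after link 1: o_1 = (-1.5000, 2.5981, 0.0000)
after link 2: o_2 = (-2.5607, 4.4352, -2.1213)

-2.561 4.435 -2.121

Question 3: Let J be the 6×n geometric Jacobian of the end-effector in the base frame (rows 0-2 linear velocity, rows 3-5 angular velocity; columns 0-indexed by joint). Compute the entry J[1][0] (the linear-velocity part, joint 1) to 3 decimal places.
-2.561

axis z_0 = ẑ; lever o_n−o_0 = (-2.5607,4.4352,-2.1213)
cross product → J_v[:, 0] = (-4.4352,-2.5607,0.0000)
J_ω[:, 0] = z_0
entry J[1][0] = -2.5607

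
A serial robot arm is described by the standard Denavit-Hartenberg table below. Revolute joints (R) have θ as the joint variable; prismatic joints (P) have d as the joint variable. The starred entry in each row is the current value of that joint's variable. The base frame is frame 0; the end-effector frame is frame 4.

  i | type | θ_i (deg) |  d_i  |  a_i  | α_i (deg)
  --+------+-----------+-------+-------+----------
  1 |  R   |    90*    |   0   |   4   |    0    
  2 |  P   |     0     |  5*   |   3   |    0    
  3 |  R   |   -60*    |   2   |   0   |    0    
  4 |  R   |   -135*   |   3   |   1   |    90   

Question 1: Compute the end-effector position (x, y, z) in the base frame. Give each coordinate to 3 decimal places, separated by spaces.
after link 1: o_1 = (0.0000, 4.0000, 0.0000)
after link 2: o_2 = (0.0000, 7.0000, 5.0000)
after link 3: o_3 = (0.0000, 7.0000, 7.0000)
after link 4: o_4 = (-0.2588, 6.0341, 10.0000)

-0.259 6.034 10.000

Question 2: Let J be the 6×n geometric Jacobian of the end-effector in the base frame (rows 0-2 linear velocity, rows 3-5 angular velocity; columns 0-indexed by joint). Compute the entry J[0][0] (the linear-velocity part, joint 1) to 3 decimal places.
-6.034

axis z_0 = ẑ; lever o_n−o_0 = (-0.2588,6.0341,10.0000)
cross product → J_v[:, 0] = (-6.0341,-0.2588,0.0000)
J_ω[:, 0] = z_0
entry J[0][0] = -6.0341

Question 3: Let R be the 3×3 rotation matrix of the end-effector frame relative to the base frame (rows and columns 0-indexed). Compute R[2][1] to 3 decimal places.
End-effector y-axis (col 1 of R) = (0.0000,-0.0000,1.0000)
R[2][1] = 1.0000

1.000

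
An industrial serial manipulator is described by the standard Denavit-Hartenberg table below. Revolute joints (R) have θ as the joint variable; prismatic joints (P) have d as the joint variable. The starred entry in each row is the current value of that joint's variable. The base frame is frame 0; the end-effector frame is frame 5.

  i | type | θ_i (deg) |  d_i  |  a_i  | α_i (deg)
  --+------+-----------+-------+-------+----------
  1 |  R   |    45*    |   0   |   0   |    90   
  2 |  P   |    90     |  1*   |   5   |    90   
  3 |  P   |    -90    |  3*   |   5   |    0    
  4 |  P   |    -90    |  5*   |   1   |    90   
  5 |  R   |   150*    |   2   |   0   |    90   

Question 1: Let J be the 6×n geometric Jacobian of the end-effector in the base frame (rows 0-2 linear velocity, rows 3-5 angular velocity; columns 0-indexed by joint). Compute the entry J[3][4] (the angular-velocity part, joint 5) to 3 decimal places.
0.707

axis z_4 = (0.7071,-0.7071,-0.0000); lever o_n−o_4 = (1.4142,-1.4142,0.0000)
cross product → J_v[:, 4] = (-0.0000,-0.0000,0.0000)
J_ω[:, 4] = z_4
entry J[3][4] = 0.7071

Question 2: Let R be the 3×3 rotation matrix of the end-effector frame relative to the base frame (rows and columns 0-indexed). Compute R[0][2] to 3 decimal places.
End-effector z-axis (col 2 of R) = (0.6124,0.6124,-0.5000)
R[0][2] = 0.6124

0.612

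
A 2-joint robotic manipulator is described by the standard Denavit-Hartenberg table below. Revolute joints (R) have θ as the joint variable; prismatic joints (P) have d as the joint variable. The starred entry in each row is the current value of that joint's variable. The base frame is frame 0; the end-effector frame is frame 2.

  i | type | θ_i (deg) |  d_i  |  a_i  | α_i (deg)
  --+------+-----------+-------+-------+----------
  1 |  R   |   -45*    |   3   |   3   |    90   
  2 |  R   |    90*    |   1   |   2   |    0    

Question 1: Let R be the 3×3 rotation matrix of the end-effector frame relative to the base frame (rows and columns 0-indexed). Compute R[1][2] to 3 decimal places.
-0.707

End-effector z-axis (col 2 of R) = (-0.7071,-0.7071,0.0000)
R[1][2] = -0.7071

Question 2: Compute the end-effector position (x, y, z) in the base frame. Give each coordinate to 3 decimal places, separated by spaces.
after link 1: o_1 = (2.1213, -2.1213, 3.0000)
after link 2: o_2 = (1.4142, -2.8284, 5.0000)

1.414 -2.828 5.000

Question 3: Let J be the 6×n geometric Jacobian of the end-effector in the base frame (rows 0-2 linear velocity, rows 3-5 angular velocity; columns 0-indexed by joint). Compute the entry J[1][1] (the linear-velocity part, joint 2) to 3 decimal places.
axis z_1 = (-0.7071,-0.7071,0.0000); lever o_n−o_1 = (-0.7071,-0.7071,2.0000)
cross product → J_v[:, 1] = (-1.4142,1.4142,0.0000)
J_ω[:, 1] = z_1
entry J[1][1] = 1.4142

1.414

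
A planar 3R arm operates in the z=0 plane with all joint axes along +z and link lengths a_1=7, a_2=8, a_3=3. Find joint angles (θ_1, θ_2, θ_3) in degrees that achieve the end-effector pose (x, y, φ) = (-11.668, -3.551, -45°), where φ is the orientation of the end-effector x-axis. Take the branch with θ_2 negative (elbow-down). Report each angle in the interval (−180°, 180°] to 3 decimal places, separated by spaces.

wrist centre = target − a_3·(cos φ, sin φ) = (-13.7893, -1.4297)
cos θ_2 = (192.1893−7²−8²)/(2·7·8) = 0.7070; θ_2 = -45.0048° (elbow-down)
β = atan2(-1.4297,-13.7893) = -174.0807°; ψ = atan2(-5.6573,12.6564) = -24.0844°
θ_1 = β − ψ = -149.9964°
θ_3 = φ − θ_1 − θ_2 = 150.0011° (wrapped to (-180°,180°])

-149.996 -45.005 150.001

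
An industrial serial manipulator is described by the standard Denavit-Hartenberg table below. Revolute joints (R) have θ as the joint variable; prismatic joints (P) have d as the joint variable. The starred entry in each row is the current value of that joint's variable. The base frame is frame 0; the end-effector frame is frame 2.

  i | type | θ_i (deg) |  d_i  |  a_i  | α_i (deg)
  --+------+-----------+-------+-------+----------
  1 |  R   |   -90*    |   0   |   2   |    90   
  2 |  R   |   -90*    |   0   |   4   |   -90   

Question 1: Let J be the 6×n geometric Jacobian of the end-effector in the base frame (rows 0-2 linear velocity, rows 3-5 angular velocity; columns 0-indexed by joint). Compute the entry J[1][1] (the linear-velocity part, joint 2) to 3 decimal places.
axis z_1 = (-1.0000,-0.0000,0.0000); lever o_n−o_1 = (-0.0000,-0.0000,-4.0000)
cross product → J_v[:, 1] = (0.0000,-4.0000,0.0000)
J_ω[:, 1] = z_1
entry J[1][1] = -4.0000

-4.000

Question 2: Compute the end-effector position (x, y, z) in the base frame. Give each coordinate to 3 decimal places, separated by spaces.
-0.000 -2.000 -4.000

after link 1: o_1 = (0.0000, -2.0000, 0.0000)
after link 2: o_2 = (-0.0000, -2.0000, -4.0000)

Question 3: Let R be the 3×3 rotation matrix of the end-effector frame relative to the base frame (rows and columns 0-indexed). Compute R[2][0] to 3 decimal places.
-1.000

End-effector x-axis (col 0 of R) = (-0.0000,-0.0000,-1.0000)
R[2][0] = -1.0000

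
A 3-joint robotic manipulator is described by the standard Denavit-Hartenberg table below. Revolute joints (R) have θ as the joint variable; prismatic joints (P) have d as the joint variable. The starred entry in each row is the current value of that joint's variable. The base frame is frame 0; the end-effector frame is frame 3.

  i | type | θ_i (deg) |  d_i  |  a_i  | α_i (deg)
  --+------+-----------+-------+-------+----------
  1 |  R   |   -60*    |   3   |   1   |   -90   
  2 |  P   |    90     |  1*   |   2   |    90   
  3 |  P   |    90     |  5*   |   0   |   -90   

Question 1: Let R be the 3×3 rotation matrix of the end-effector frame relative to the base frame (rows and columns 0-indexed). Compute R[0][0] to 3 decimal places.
0.866

End-effector x-axis (col 0 of R) = (0.8660,0.5000,0.0000)
R[0][0] = 0.8660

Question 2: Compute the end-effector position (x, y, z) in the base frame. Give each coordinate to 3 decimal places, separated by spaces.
after link 1: o_1 = (0.5000, -0.8660, 3.0000)
after link 2: o_2 = (1.3660, -0.3660, 1.0000)
after link 3: o_3 = (3.8660, -4.6962, 1.0000)

3.866 -4.696 1.000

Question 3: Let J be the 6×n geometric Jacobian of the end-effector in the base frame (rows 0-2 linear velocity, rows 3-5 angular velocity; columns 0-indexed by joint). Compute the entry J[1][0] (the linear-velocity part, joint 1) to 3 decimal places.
axis z_0 = ẑ; lever o_n−o_0 = (3.8660,-4.6962,1.0000)
cross product → J_v[:, 0] = (4.6962,3.8660,-0.0000)
J_ω[:, 0] = z_0
entry J[1][0] = 3.8660

3.866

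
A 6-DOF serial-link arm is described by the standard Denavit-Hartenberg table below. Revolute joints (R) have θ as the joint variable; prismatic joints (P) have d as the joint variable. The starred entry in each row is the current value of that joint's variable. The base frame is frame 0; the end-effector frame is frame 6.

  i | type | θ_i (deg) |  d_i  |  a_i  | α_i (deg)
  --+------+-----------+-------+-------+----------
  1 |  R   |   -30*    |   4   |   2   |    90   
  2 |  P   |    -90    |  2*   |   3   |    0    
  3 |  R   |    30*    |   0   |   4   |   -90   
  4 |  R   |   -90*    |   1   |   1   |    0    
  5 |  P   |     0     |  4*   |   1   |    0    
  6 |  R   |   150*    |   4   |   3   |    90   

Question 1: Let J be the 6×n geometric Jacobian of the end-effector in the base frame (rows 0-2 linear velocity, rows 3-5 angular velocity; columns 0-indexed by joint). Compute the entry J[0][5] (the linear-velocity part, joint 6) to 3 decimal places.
-0.375

axis z_5 = (0.7500,-0.4330,0.5000); lever o_n−o_5 = (4.9486,0.1429,0.7010)
cross product → J_v[:, 5] = (-0.3750,1.9486,2.2500)
J_ω[:, 5] = z_5
entry J[0][5] = -0.3750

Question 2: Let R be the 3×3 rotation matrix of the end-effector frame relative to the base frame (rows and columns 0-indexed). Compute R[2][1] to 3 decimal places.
0.500

End-effector y-axis (col 1 of R) = (0.7500,-0.4330,0.5000)
R[2][1] = 0.5000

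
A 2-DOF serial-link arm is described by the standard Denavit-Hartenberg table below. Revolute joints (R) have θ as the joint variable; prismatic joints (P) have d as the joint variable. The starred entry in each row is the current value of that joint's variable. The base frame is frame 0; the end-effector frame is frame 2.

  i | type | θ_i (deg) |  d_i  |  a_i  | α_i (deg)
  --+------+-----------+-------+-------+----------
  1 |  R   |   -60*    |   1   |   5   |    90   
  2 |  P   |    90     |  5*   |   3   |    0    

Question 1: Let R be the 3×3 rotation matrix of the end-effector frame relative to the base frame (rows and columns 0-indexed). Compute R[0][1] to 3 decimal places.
-0.500

End-effector y-axis (col 1 of R) = (-0.5000,0.8660,0.0000)
R[0][1] = -0.5000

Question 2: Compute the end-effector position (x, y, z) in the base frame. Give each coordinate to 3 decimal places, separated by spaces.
-1.830 -6.830 4.000

after link 1: o_1 = (2.5000, -4.3301, 1.0000)
after link 2: o_2 = (-1.8301, -6.8301, 4.0000)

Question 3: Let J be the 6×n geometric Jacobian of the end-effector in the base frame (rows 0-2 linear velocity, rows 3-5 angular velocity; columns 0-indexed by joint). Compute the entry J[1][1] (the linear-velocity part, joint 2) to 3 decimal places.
-0.500

prismatic axis z_1 = (-0.8660,-0.5000,0.0000)
J_v[:, 1] = z_1; J_ω[:, 1] = (0,0,0)
entry J[1][1] = -0.5000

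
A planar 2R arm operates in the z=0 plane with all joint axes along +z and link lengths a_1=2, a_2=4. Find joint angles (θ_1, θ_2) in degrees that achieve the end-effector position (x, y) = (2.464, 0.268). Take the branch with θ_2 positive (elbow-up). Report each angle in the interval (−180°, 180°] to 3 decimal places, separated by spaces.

-120.004 150.003

cos θ_2 = (6.1431−2²−4²)/(2·2·4) = -0.8661; θ_2 = 150.0034° (elbow-up)
β = atan2(0.2680,2.4640) = 6.2074°; ψ = atan2(1.9998,-1.4642) = 126.2110°
θ_1 = β − ψ = -120.0036°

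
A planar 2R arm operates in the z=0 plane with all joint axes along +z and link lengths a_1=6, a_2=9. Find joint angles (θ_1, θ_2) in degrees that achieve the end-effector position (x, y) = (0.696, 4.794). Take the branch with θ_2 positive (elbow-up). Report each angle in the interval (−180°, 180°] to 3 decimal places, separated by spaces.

cos θ_2 = (23.4669−6²−9²)/(2·6·9) = -0.8660; θ_2 = 150.0026° (elbow-up)
β = atan2(4.7940,0.6960) = 81.7394°; ψ = atan2(4.4997,-1.7944) = 111.7418°
θ_1 = β − ψ = -30.0023°

-30.002 150.003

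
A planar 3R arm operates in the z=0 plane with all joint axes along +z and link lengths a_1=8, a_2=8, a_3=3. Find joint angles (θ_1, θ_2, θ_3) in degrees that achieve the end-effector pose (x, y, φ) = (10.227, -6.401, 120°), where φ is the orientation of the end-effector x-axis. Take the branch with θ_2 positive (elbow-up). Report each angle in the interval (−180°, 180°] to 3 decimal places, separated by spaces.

wrist centre = target − a_3·(cos φ, sin φ) = (11.7270, -8.9991)
cos θ_2 = (218.5059−8²−8²)/(2·8·8) = 0.7071; θ_2 = 45.0024° (elbow-up)
β = atan2(-8.9991,11.7270) = -37.5019°; ψ = atan2(5.6571,13.6566) = 22.5012°
θ_1 = β − ψ = -60.0031°
θ_3 = φ − θ_1 − θ_2 = 135.0008° (wrapped to (-180°,180°])

-60.003 45.002 135.001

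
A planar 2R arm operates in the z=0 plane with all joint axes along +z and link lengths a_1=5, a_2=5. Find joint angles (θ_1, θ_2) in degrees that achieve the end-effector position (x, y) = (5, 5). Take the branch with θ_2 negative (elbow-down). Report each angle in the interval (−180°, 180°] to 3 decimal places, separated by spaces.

90.000 -90.000

cos θ_2 = (50.0000−5²−5²)/(2·5·5) = 0.0000; θ_2 = -90.0000° (elbow-down)
β = atan2(5.0000,5.0000) = 45.0000°; ψ = atan2(-5.0000,5.0000) = -45.0000°
θ_1 = β − ψ = 90.0000°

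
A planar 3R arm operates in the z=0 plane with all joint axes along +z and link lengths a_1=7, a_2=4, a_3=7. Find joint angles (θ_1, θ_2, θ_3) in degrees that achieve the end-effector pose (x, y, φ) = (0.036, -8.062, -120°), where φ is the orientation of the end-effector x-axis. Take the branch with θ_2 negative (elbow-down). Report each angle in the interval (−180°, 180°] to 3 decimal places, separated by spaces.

0.003 -150.000 29.997

wrist centre = target − a_3·(cos φ, sin φ) = (3.5360, -1.9998)
cos θ_2 = (16.5026−7²−4²)/(2·7·4) = -0.8660; θ_2 = -150.0000° (elbow-down)
β = atan2(-1.9998,3.5360) = -29.4908°; ψ = atan2(-2.0000,3.5359) = -29.4937°
θ_1 = β − ψ = 0.0029°
θ_3 = φ − θ_1 − θ_2 = 29.9971° (wrapped to (-180°,180°])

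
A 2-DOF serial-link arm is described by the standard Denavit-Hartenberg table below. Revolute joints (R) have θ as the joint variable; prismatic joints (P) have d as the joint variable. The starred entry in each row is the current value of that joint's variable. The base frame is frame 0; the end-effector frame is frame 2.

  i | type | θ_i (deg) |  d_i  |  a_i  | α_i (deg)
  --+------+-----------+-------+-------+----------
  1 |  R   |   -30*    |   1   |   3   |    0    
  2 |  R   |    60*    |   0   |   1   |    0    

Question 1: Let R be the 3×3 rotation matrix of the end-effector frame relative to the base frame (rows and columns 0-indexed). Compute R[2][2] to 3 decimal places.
1.000

End-effector z-axis (col 2 of R) = (0.0000,0.0000,1.0000)
R[2][2] = 1.0000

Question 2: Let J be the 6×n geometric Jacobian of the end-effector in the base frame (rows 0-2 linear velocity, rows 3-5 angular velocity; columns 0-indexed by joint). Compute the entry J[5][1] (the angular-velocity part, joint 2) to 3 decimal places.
axis z_1 = (0.0000,0.0000,1.0000); lever o_n−o_1 = (0.8660,0.5000,0.0000)
cross product → J_v[:, 1] = (-0.5000,0.8660,0.0000)
J_ω[:, 1] = z_1
entry J[5][1] = 1.0000

1.000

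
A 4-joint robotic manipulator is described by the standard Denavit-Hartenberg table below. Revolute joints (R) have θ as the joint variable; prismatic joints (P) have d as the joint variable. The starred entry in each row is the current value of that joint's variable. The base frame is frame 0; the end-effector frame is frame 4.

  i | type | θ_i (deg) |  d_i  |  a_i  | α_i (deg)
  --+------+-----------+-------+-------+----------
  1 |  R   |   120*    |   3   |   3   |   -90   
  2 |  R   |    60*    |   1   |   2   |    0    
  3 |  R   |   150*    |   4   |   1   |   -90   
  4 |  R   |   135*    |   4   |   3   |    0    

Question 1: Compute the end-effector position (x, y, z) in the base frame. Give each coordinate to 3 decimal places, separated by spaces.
-5.979 4.598 4.171

after link 1: o_1 = (-1.5000, 2.5981, 3.0000)
after link 2: o_2 = (-2.8660, 2.9641, 1.2679)
after link 3: o_3 = (-5.8971, 0.2141, 1.7679)
after link 4: o_4 = (-5.9786, 4.5978, 4.1714)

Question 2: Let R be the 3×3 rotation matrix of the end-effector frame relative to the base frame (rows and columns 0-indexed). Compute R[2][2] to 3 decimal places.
End-effector z-axis (col 2 of R) = (-0.2500,0.4330,0.8660)
R[2][2] = 0.8660

0.866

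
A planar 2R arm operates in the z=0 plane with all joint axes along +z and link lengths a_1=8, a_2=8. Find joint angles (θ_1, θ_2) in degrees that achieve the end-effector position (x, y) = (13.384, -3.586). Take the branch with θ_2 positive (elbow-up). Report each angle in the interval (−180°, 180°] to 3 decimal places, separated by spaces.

-45.001 60.005

cos θ_2 = (191.9909−8²−8²)/(2·8·8) = 0.4999; θ_2 = 60.0047° (elbow-up)
β = atan2(-3.5860,13.3840) = -14.9991°; ψ = atan2(6.9285,11.9994) = 30.0024°
θ_1 = β − ψ = -45.0014°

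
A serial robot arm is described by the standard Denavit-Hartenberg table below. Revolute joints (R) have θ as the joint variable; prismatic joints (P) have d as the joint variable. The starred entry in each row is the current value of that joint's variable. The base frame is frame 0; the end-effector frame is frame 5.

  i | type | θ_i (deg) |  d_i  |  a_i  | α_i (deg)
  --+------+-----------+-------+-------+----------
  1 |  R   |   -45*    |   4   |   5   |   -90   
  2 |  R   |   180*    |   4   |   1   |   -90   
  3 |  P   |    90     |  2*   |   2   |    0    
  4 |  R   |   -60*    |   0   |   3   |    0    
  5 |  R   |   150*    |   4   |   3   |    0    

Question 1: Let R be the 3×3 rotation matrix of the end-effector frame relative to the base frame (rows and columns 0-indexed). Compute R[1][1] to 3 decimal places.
End-effector y-axis (col 1 of R) = (0.7071,0.7071,-0.0000)
R[1][1] = 0.7071

0.707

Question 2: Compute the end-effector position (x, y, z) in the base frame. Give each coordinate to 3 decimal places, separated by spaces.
3.466 -2.759 10.000

after link 1: o_1 = (3.5355, -3.5355, 4.0000)
after link 2: o_2 = (5.6569, 0.0000, 4.0000)
after link 3: o_3 = (4.2426, -1.4142, 6.0000)
after link 4: o_4 = (1.3449, -0.6378, 6.0000)
after link 5: o_5 = (3.4662, -2.7591, 10.0000)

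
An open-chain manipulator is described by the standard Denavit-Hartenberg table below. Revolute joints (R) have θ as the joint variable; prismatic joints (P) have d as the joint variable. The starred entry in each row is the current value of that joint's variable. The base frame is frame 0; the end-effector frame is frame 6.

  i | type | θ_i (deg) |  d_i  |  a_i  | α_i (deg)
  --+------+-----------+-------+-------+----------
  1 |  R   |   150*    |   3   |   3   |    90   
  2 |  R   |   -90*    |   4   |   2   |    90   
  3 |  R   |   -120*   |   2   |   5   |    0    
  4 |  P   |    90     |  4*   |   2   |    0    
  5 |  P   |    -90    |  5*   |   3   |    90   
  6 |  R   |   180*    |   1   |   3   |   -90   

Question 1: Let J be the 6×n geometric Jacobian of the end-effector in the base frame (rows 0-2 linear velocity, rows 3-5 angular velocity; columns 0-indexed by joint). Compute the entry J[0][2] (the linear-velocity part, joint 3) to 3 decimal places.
axis z_2 = (0.8660,-0.5000,-0.0000); lever o_n−o_2 = (7.1112,-9.6830,1.6340)
cross product → J_v[:, 2] = (-0.8170,-1.4151,-4.8301)
J_ω[:, 2] = z_2
entry J[0][2] = -0.8170

-0.817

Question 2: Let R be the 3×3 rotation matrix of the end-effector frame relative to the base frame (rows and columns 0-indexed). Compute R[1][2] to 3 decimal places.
0.500

End-effector z-axis (col 2 of R) = (-0.8660,0.5000,0.0000)
R[1][2] = 0.5000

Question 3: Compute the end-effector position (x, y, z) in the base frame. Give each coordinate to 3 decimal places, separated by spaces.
6.513 -4.719 2.634

after link 1: o_1 = (-2.5981, 1.5000, 3.0000)
after link 2: o_2 = (-0.5981, 4.9641, 1.0000)
after link 3: o_3 = (-1.0311, 0.2141, 3.5000)
after link 4: o_4 = (1.9330, -2.6519, 1.7679)
after link 5: o_5 = (4.9641, -7.4019, 3.2679)
after link 6: o_6 = (6.5131, -4.7189, 2.6340)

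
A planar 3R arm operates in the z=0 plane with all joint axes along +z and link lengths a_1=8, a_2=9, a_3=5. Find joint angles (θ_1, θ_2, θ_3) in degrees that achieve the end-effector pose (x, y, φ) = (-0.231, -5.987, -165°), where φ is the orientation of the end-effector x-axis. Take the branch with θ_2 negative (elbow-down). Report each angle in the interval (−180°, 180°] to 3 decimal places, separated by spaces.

wrist centre = target − a_3·(cos φ, sin φ) = (4.5986, -4.6929)
cos θ_2 = (43.1707−8²−9²)/(2·8·9) = -0.7071; θ_2 = -135.0033° (elbow-down)
β = atan2(-4.6929,4.5986) = -45.5813°; ψ = atan2(-6.3636,1.6357) = -75.5850°
θ_1 = β − ψ = 30.0037°
θ_3 = φ − θ_1 − θ_2 = -60.0003° (wrapped to (-180°,180°])

30.004 -135.003 -60.000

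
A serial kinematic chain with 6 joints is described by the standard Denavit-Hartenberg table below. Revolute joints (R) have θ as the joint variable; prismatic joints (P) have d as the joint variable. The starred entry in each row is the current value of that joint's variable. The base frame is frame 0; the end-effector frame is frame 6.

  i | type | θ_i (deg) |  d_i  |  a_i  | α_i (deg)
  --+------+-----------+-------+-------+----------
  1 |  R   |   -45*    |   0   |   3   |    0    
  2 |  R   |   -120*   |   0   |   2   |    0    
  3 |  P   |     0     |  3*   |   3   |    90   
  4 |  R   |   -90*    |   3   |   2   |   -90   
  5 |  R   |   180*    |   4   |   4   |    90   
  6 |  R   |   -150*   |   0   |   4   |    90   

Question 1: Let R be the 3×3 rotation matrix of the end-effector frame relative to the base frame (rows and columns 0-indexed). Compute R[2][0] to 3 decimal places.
-0.866

End-effector x-axis (col 0 of R) = (0.4830,0.1294,-0.8660)
R[2][0] = -0.8660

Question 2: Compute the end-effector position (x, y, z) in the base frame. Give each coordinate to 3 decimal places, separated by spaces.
after link 1: o_1 = (2.1213, -2.1213, 0.0000)
after link 2: o_2 = (0.1895, -2.6390, 0.0000)
after link 3: o_3 = (-2.7083, -3.4154, 3.0000)
after link 4: o_4 = (-3.4848, -0.5176, 1.0000)
after link 5: o_5 = (-7.3485, -1.5529, 5.0000)
after link 6: o_6 = (-5.4166, -1.0353, 1.5359)

-5.417 -1.035 1.536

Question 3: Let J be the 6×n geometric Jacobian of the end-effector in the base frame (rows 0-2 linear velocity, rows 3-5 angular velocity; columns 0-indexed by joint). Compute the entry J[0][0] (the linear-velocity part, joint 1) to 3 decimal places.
1.035

axis z_0 = ẑ; lever o_n−o_0 = (-5.4166,-1.0353,1.5359)
cross product → J_v[:, 0] = (1.0353,-5.4166,0.0000)
J_ω[:, 0] = z_0
entry J[0][0] = 1.0353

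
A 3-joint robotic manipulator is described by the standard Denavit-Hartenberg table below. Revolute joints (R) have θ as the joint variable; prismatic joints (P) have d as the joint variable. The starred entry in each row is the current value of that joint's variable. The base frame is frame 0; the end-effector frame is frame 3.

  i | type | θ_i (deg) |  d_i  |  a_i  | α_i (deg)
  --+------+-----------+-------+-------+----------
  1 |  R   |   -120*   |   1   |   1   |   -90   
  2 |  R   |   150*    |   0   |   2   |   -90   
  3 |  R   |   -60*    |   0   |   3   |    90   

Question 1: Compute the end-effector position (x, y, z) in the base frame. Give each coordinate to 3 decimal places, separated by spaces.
after link 1: o_1 = (-0.5000, -0.8660, 1.0000)
after link 2: o_2 = (0.3660, 0.6340, 0.0000)
after link 3: o_3 = (3.2655, 0.4599, -0.7500)

3.266 0.460 -0.750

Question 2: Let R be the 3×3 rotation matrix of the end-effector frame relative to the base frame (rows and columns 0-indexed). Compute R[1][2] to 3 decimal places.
-0.900

End-effector z-axis (col 2 of R) = (0.0580,-0.8995,0.4330)
R[1][2] = -0.8995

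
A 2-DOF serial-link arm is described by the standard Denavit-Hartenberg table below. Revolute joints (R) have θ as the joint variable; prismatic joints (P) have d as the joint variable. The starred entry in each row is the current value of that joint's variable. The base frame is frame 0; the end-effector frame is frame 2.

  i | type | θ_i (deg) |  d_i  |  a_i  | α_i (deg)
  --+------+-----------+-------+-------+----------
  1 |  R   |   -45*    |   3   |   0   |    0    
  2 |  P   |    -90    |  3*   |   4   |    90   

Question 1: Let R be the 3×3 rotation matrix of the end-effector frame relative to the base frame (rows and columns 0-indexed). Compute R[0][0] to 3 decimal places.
-0.707

End-effector x-axis (col 0 of R) = (-0.7071,-0.7071,0.0000)
R[0][0] = -0.7071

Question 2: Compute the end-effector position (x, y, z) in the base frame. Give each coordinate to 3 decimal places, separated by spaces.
-2.828 -2.828 6.000

after link 1: o_1 = (0.0000, 0.0000, 3.0000)
after link 2: o_2 = (-2.8284, -2.8284, 6.0000)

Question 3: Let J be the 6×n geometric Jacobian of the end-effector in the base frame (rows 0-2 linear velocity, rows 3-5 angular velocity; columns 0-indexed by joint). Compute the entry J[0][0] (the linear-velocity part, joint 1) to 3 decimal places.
axis z_0 = ẑ; lever o_n−o_0 = (-2.8284,-2.8284,6.0000)
cross product → J_v[:, 0] = (2.8284,-2.8284,0.0000)
J_ω[:, 0] = z_0
entry J[0][0] = 2.8284

2.828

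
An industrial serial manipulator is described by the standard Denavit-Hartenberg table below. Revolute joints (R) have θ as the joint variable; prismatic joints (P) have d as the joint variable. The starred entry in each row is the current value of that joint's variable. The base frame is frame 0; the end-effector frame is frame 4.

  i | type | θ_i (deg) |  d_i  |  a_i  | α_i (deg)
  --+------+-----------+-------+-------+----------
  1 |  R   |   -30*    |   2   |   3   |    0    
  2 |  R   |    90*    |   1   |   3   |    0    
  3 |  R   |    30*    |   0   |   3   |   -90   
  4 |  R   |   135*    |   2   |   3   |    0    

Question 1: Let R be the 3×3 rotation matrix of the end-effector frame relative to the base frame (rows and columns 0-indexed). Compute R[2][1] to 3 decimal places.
0.707

End-effector y-axis (col 1 of R) = (0.0000,-0.7071,0.7071)
R[2][1] = 0.7071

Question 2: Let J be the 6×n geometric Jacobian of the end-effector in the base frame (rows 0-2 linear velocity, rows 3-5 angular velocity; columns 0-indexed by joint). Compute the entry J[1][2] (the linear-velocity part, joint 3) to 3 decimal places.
axis z_2 = (0.0000,0.0000,1.0000); lever o_n−o_2 = (-2.0000,0.8787,-2.1213)
cross product → J_v[:, 2] = (-0.8787,-2.0000,0.0000)
J_ω[:, 2] = z_2
entry J[1][2] = -2.0000

-2.000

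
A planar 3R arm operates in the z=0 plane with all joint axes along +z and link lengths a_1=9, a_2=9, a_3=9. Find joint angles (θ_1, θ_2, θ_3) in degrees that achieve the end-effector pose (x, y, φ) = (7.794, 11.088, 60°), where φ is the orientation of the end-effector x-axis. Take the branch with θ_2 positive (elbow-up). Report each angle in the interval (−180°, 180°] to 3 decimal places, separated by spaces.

wrist centre = target − a_3·(cos φ, sin φ) = (3.2940, 3.2938)
cos θ_2 = (21.6994−9²−9²)/(2·9·9) = -0.8661; θ_2 = 150.0032° (elbow-up)
β = atan2(3.2938,3.2940) = 44.9980°; ψ = atan2(4.4996,1.2055) = 75.0016°
θ_1 = β − ψ = -30.0036°
θ_3 = φ − θ_1 − θ_2 = -59.9996° (wrapped to (-180°,180°])

-30.004 150.003 -60.000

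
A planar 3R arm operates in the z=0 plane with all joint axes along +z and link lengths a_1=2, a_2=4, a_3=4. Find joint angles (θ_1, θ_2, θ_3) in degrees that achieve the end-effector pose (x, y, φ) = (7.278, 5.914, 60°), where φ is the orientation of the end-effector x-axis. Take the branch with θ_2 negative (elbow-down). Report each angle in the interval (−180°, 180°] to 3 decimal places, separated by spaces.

44.989 -29.979 44.990

wrist centre = target − a_3·(cos φ, sin φ) = (5.2780, 2.4499)
cos θ_2 = (33.8593−2²−4²)/(2·2·4) = 0.8662; θ_2 = -29.9794° (elbow-down)
β = atan2(2.4499,5.2780) = 24.8994°; ψ = atan2(-1.9988,5.4648) = -20.0899°
θ_1 = β − ψ = 44.9893°
θ_3 = φ − θ_1 − θ_2 = 44.9900° (wrapped to (-180°,180°])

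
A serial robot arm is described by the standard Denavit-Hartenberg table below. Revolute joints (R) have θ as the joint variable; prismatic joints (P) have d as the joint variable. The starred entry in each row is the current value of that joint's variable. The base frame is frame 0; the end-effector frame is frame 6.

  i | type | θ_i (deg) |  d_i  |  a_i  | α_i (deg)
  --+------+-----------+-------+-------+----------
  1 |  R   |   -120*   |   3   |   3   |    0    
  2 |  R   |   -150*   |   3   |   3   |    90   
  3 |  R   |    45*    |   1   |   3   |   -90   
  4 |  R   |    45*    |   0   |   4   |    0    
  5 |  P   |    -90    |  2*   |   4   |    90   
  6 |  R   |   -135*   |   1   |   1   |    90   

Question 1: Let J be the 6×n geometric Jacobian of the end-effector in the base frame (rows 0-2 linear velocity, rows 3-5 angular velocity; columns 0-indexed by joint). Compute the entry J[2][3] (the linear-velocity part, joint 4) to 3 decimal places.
0.146

axis z_3 = (0.0000,-0.7071,0.7071); lever o_n−o_3 = (0.2071,2.2322,4.0607)
cross product → J_v[:, 3] = (-4.4497,0.1464,0.1464)
J_ω[:, 3] = z_3
entry J[2][3] = 0.1464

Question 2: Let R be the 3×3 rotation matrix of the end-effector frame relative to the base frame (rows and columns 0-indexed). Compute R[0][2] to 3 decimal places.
-0.500

End-effector z-axis (col 2 of R) = (-0.5000,-0.8536,0.1464)
R[0][2] = -0.5000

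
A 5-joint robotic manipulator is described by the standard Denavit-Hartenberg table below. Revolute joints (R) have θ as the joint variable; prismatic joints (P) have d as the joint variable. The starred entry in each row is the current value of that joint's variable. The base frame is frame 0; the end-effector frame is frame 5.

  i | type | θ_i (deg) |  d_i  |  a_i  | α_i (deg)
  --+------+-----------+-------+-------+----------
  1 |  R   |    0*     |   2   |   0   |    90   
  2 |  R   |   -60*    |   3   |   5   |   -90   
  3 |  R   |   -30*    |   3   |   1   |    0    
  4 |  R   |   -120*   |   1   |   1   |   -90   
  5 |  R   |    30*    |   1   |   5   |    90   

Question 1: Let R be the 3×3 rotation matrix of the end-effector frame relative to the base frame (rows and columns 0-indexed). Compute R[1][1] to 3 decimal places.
-0.866

End-effector y-axis (col 1 of R) = (0.2500,-0.8660,-0.4330)
R[1][1] = -0.8660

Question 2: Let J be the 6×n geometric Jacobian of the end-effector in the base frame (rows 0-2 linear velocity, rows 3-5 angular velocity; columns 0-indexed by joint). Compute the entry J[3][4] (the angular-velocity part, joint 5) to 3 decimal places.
axis z_4 = (0.2500,-0.8660,-0.4330); lever o_n−o_4 = (-3.7901,-3.0311,1.5646)
cross product → J_v[:, 4] = (-2.6675,1.2500,-4.0401)
J_ω[:, 4] = z_4
entry J[3][4] = 0.2500

0.250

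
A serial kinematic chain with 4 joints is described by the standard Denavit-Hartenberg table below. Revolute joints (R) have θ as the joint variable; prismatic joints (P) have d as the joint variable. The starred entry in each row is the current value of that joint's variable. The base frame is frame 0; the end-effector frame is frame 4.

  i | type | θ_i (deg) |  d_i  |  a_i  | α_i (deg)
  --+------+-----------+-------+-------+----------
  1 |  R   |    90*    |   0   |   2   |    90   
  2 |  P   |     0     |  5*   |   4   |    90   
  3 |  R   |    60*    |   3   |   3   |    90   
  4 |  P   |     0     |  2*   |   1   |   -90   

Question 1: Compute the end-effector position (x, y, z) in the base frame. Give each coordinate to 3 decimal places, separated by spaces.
7.464 9.732 -3.000

after link 1: o_1 = (0.0000, 2.0000, 0.0000)
after link 2: o_2 = (5.0000, 6.0000, 0.0000)
after link 3: o_3 = (7.5981, 7.5000, -3.0000)
after link 4: o_4 = (7.4641, 9.7321, -3.0000)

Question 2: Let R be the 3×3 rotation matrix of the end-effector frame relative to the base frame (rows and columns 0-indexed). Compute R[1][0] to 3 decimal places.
0.500

End-effector x-axis (col 0 of R) = (0.8660,0.5000,0.0000)
R[1][0] = 0.5000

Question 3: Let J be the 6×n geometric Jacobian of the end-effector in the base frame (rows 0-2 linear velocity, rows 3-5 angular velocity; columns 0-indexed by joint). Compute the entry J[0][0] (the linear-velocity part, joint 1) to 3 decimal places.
axis z_0 = ẑ; lever o_n−o_0 = (7.4641,9.7321,-3.0000)
cross product → J_v[:, 0] = (-9.7321,7.4641,0.0000)
J_ω[:, 0] = z_0
entry J[0][0] = -9.7321

-9.732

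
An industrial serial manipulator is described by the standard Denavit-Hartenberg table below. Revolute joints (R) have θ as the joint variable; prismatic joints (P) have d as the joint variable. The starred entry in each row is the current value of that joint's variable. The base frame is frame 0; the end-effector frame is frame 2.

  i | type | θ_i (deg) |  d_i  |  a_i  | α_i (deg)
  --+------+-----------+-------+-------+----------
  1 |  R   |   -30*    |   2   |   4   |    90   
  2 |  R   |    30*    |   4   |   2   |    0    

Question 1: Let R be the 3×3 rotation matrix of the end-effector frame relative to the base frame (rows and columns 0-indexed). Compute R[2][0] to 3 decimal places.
End-effector x-axis (col 0 of R) = (0.7500,-0.4330,0.5000)
R[2][0] = 0.5000

0.500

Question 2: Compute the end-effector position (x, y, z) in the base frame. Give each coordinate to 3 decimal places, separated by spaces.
2.964 -6.330 3.000

after link 1: o_1 = (3.4641, -2.0000, 2.0000)
after link 2: o_2 = (2.9641, -6.3301, 3.0000)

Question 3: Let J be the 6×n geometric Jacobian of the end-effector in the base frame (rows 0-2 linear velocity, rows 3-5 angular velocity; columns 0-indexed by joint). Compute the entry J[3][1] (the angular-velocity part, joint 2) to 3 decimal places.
axis z_1 = (-0.5000,-0.8660,0.0000); lever o_n−o_1 = (-0.5000,-4.3301,1.0000)
cross product → J_v[:, 1] = (-0.8660,0.5000,1.7321)
J_ω[:, 1] = z_1
entry J[3][1] = -0.5000

-0.500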